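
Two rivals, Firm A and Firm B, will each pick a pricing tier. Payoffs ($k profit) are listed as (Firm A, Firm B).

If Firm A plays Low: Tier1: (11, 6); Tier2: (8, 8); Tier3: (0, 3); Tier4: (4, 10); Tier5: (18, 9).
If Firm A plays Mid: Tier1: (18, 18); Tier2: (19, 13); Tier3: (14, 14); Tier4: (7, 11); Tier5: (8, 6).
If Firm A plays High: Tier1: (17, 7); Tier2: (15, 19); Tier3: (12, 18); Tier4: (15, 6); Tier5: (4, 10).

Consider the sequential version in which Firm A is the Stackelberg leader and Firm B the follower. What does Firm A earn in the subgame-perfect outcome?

Backward induction with Firm A moving first.
- Low: BR = Tier4, leader payoff 4.
- Mid: BR = Tier1, leader payoff 18.
- High: BR = Tier2, leader payoff 15.
Maximizing over 4, 18, 15, Firm A chooses Mid. Subgame-perfect outcome: (Mid, Tier1) with payoffs (18, 18).

18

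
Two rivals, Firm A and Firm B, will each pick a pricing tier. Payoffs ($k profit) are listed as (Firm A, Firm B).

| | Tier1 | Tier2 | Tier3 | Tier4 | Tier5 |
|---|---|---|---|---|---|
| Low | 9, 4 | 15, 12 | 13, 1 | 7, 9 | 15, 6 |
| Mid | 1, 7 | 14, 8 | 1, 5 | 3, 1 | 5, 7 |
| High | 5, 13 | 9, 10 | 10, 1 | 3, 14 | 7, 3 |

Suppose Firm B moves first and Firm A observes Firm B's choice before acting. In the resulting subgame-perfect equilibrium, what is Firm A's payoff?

15

Work backward from Firm A's decision.
- Tier1: BR = Low, leader payoff 4.
- Tier2: BR = Low, leader payoff 12.
- Tier3: BR = Low, leader payoff 1.
- Tier4: BR = Low, leader payoff 9.
- Tier5: BR = Low, leader payoff 6.
Maximizing over 4, 12, 1, 9, 6, Firm B chooses Tier2. Subgame-perfect outcome: (Low, Tier2) with payoffs (15, 12).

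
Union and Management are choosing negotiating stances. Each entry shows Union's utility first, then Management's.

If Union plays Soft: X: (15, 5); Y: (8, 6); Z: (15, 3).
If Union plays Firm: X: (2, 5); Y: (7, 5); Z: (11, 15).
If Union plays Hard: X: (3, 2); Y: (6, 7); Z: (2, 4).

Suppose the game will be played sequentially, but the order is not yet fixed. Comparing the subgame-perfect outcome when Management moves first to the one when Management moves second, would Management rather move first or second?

second

If Union leads: Management's best replies are Soft→Y, Firm→Z, Hard→Y; Union's induced payoffs 8, 11, 6; outcome (Firm, Z), payoffs (11, 15).
If Management leads: Union's best replies are X→Soft, Y→Soft, Z→Soft; Management's induced payoffs 5, 6, 3; outcome (Soft, Y), payoffs (8, 6).
Management gets 6 moving first and 15 moving second, so Management prefers to move second.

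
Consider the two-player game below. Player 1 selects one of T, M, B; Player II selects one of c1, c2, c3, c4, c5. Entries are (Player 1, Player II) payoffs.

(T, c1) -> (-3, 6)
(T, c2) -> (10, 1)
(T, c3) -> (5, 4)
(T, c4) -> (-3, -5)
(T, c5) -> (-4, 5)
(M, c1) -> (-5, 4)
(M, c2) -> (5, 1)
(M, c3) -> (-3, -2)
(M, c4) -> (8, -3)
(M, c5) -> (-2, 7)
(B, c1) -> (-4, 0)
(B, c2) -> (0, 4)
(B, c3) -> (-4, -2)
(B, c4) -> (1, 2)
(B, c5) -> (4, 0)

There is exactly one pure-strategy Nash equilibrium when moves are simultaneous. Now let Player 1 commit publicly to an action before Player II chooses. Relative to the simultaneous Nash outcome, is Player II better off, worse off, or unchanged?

worse off

Backward induction with Player 1 moving first.
- T: BR = c1, leader payoff -3.
- M: BR = c5, leader payoff -2.
- B: BR = c2, leader payoff 0.
Maximizing over -3, -2, 0, Player 1 chooses B. Subgame-perfect outcome: (B, c2) with payoffs (0, 4).
Now find the simultaneous Nash equilibrium.
Player 1's best replies: c1→T; c2→T; c3→T; c4→M; c5→B.
Player II's best replies: T→c1; M→c5; B→c2.
The unique mutual best reply is (T, c1), giving (-3, 6).
Player II earns 4 sequentially versus 6 at the Nash outcome: worse off.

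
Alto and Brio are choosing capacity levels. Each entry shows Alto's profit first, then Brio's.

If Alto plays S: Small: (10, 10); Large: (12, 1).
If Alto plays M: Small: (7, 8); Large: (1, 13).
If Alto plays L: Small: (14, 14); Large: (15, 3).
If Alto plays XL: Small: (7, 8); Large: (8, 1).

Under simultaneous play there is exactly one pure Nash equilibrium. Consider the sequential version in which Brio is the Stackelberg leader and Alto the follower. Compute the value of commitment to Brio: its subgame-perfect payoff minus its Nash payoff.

Solve by backward induction (Brio leads).
- Small: BR = L, leader payoff 14.
- Large: BR = L, leader payoff 3.
Among 14, 3, the best is 14 at Small. Subgame-perfect outcome: (L, Small) with payoffs (14, 14).
Now find the simultaneous Nash equilibrium.
Alto's best replies: Small→L; Large→L.
Brio's best replies: S→Small; M→Large; L→Small; XL→Small.
The unique mutual best reply is (L, Small), giving (14, 14).
Brio's commitment gain: 14 − 14 = 0.

0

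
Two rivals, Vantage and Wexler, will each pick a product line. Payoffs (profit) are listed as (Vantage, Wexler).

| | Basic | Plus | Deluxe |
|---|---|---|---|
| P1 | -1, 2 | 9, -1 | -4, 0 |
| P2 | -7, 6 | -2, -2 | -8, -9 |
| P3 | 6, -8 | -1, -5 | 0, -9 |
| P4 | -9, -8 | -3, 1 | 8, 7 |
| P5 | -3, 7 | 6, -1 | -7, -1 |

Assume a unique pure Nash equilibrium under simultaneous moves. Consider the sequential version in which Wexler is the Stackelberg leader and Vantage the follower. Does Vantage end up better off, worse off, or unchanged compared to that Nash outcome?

unchanged

Solve by backward induction (Wexler leads).
- Basic: BR = P3, leader payoff -8.
- Plus: BR = P1, leader payoff -1.
- Deluxe: BR = P4, leader payoff 7.
Wexler's induced payoffs are -8, -1, 7, so Wexler commits to Deluxe. Subgame-perfect outcome: (P4, Deluxe) with payoffs (8, 7).
Under simultaneous play:
Vantage's best replies: Basic→P3; Plus→P1; Deluxe→P4.
Wexler's best replies: P1→Basic; P2→Basic; P3→Plus; P4→Deluxe; P5→Basic.
Only (P4, Deluxe) has each player best-responding; Nash payoffs (8, 7).
Vantage earns 8 sequentially versus 8 at the Nash outcome: unchanged.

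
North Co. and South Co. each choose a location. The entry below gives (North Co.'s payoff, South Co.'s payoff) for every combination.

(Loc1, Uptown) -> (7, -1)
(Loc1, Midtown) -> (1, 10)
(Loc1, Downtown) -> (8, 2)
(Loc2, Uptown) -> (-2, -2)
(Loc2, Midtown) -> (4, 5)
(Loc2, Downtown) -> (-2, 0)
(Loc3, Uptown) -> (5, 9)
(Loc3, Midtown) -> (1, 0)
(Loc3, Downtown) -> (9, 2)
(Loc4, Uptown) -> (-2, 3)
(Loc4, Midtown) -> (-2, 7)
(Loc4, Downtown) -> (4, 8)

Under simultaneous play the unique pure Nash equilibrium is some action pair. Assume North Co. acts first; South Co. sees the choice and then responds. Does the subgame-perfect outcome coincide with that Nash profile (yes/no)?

Work backward from South Co.'s decision.
- Loc1: South Co. compares -1, 10, 2 and picks Midtown; North Co. would get 1.
- Loc2: South Co. compares -2, 5, 0 and picks Midtown; North Co. would get 4.
- Loc3: South Co. compares 9, 0, 2 and picks Uptown; North Co. would get 5.
- Loc4: South Co. compares 3, 7, 8 and picks Downtown; North Co. would get 4.
Maximizing over 1, 4, 5, 4, North Co. chooses Loc3. Subgame-perfect outcome: (Loc3, Uptown) with payoffs (5, 9).
Now find the simultaneous Nash equilibrium.
North Co.'s best replies: Uptown→Loc1; Midtown→Loc2; Downtown→Loc3.
South Co.'s best replies: Loc1→Midtown; Loc2→Midtown; Loc3→Uptown; Loc4→Downtown.
Only (Loc2, Midtown) has each player best-responding; Nash payoffs (4, 5).
Sequential outcome (Loc3, Uptown) differs from the Nash profile (Loc2, Midtown).

no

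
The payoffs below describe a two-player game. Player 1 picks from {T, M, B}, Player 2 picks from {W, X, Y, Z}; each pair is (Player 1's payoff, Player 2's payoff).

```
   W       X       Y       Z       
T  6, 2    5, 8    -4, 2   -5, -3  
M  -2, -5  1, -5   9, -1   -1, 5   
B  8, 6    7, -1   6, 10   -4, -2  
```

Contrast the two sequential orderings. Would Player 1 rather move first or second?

second

If Player 1 leads: Player 2's best replies are T→X, M→Z, B→Y; Player 1's induced payoffs 5, -1, 6; outcome (B, Y), payoffs (6, 10).
If Player 2 leads: Player 1's best replies are W→B, X→B, Y→M, Z→M; Player 2's induced payoffs 6, -1, -1, 5; outcome (B, W), payoffs (8, 6).
Player 1 gets 6 moving first and 8 moving second, so Player 1 prefers to move second.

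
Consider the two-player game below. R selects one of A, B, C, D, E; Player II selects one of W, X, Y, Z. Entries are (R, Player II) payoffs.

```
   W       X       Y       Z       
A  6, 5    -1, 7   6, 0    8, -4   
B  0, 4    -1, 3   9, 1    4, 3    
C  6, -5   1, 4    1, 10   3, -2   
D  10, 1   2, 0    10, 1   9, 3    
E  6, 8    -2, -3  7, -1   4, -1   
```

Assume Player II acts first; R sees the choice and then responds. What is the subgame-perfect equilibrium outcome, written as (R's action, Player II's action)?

Solve by backward induction (Player II leads).
- W: R compares 6, 0, 6, 10, 6 and picks D; Player II would get 1.
- X: R compares -1, -1, 1, 2, -2 and picks D; Player II would get 0.
- Y: R compares 6, 9, 1, 10, 7 and picks D; Player II would get 1.
- Z: R compares 8, 4, 3, 9, 4 and picks D; Player II would get 3.
Player II's induced payoffs are 1, 0, 1, 3, so Player II commits to Z. Subgame-perfect outcome: (D, Z) with payoffs (9, 3).

(D, Z)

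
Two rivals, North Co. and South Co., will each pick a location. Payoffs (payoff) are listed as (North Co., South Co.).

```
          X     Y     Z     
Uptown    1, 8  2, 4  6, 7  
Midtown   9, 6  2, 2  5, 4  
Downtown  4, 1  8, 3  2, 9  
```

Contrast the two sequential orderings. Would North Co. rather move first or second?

first

If North Co. leads: South Co.'s best replies are Uptown→X, Midtown→X, Downtown→Z; North Co.'s induced payoffs 1, 9, 2; outcome (Midtown, X), payoffs (9, 6).
If South Co. leads: North Co.'s best replies are X→Midtown, Y→Downtown, Z→Uptown; South Co.'s induced payoffs 6, 3, 7; outcome (Uptown, Z), payoffs (6, 7).
North Co. gets 9 moving first and 6 moving second, so North Co. prefers to move first.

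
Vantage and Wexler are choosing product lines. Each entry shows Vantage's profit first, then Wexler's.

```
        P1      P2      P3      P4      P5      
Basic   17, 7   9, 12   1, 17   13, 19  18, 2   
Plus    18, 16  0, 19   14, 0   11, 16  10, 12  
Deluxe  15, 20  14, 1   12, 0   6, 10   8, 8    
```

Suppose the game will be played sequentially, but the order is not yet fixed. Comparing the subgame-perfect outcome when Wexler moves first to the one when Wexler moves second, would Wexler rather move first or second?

If Vantage leads: Wexler's best replies are Basic→P4, Plus→P2, Deluxe→P1; Vantage's induced payoffs 13, 0, 15; outcome (Deluxe, P1), payoffs (15, 20).
If Wexler leads: Vantage's best replies are P1→Plus, P2→Deluxe, P3→Plus, P4→Basic, P5→Basic; Wexler's induced payoffs 16, 1, 0, 19, 2; outcome (Basic, P4), payoffs (13, 19).
Wexler gets 19 moving first and 20 moving second, so Wexler prefers to move second.

second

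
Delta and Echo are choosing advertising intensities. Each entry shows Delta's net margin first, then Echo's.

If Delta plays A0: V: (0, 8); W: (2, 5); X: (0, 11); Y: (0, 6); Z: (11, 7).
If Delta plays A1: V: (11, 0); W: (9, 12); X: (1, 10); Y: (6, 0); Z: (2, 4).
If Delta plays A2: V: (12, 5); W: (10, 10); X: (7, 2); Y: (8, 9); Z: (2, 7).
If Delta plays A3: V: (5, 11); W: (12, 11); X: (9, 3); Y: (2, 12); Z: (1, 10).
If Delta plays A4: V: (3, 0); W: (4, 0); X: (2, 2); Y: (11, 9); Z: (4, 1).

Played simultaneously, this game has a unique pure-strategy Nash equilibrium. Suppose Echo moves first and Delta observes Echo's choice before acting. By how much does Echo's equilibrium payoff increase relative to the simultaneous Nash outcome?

2

Backward induction with Echo moving first.
- V: BR = A2, leader payoff 5.
- W: BR = A3, leader payoff 11.
- X: BR = A3, leader payoff 3.
- Y: BR = A4, leader payoff 9.
- Z: BR = A0, leader payoff 7.
Maximizing over 5, 11, 3, 9, 7, Echo chooses W. Subgame-perfect outcome: (A3, W) with payoffs (12, 11).
Now find the simultaneous Nash equilibrium.
Delta's best replies: V→A2; W→A3; X→A3; Y→A4; Z→A0.
Echo's best replies: A0→X; A1→W; A2→W; A3→Y; A4→Y.
Only (A4, Y) has each player best-responding; Nash payoffs (11, 9).
Echo's commitment gain: 11 − 9 = 2.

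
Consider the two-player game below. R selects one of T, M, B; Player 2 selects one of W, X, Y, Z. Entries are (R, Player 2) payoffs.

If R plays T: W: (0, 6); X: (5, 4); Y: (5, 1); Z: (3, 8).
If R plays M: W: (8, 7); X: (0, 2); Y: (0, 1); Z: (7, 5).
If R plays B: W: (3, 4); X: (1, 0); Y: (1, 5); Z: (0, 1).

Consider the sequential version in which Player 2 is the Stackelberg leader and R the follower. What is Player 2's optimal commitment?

Work backward from R's decision.
- W: R compares 0, 8, 3 and picks M; Player 2 would get 7.
- X: R compares 5, 0, 1 and picks T; Player 2 would get 4.
- Y: R compares 5, 0, 1 and picks T; Player 2 would get 1.
- Z: R compares 3, 7, 0 and picks M; Player 2 would get 5.
Among 7, 4, 1, 5, the best is 7 at W. Subgame-perfect outcome: (M, W) with payoffs (8, 7).

W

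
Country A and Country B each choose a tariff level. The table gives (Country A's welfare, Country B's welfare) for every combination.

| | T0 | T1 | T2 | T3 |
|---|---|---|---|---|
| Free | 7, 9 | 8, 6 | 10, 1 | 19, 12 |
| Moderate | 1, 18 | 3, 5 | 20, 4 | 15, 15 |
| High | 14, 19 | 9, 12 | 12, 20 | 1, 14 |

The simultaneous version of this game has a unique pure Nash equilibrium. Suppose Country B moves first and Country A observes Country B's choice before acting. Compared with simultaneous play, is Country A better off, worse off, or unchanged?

worse off

Backward induction with Country B moving first.
- T0: Country A compares 7, 1, 14 and picks High; Country B would get 19.
- T1: Country A compares 8, 3, 9 and picks High; Country B would get 12.
- T2: Country A compares 10, 20, 12 and picks Moderate; Country B would get 4.
- T3: Country A compares 19, 15, 1 and picks Free; Country B would get 12.
Country B's induced payoffs are 19, 12, 4, 12, so Country B commits to T0. Subgame-perfect outcome: (High, T0) with payoffs (14, 19).
Under simultaneous play:
Country A's best replies: T0→High; T1→High; T2→Moderate; T3→Free.
Country B's best replies: Free→T3; Moderate→T0; High→T2.
Only (Free, T3) has each player best-responding; Nash payoffs (19, 12).
Country A earns 14 sequentially versus 19 at the Nash outcome: worse off.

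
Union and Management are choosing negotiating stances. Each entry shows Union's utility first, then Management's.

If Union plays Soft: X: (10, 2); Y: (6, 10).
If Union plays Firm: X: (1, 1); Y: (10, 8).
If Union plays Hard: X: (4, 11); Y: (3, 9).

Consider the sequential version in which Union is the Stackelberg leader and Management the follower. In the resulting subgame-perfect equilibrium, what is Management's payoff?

8

Solve by backward induction (Union leads).
- Soft: Management compares 2, 10 and picks Y; Union would get 6.
- Firm: Management compares 1, 8 and picks Y; Union would get 10.
- Hard: Management compares 11, 9 and picks X; Union would get 4.
Union's induced payoffs are 6, 10, 4, so Union commits to Firm. Subgame-perfect outcome: (Firm, Y) with payoffs (10, 8).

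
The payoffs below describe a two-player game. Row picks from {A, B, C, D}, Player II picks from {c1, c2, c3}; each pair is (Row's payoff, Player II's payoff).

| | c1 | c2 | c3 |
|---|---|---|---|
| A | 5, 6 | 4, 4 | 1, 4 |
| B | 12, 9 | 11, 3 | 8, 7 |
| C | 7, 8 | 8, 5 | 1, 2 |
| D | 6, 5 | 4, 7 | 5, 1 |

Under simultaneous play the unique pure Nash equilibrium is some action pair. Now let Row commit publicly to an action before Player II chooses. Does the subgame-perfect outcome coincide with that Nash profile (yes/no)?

Player II best-responds to each possible Row move:
- A → Player II plays c1 (best of 6, 4, 4); Row gets 5.
- B → Player II plays c1 (best of 9, 3, 7); Row gets 12.
- C → Player II plays c1 (best of 8, 5, 2); Row gets 7.
- D → Player II plays c2 (best of 5, 7, 1); Row gets 4.
Among 5, 12, 7, 4, the best is 12 at B. Subgame-perfect outcome: (B, c1) with payoffs (12, 9).
Now find the simultaneous Nash equilibrium.
Row's best replies: c1→B; c2→B; c3→B.
Player II's best replies: A→c1; B→c1; C→c1; D→c2.
Only (B, c1) has each player best-responding; Nash payoffs (12, 9).
Sequential outcome (B, c1) coincides with the Nash profile (B, c1).

yes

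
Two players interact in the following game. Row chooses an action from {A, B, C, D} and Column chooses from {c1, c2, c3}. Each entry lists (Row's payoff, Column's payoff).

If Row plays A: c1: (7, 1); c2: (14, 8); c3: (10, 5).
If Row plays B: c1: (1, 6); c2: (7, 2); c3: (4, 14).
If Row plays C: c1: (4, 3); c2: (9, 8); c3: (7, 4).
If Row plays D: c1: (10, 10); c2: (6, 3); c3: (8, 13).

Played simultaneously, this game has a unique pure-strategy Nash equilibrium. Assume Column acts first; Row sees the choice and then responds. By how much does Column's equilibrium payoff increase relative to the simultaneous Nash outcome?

Row best-responds to each possible Column move:
- c1 → Row plays D (best of 7, 1, 4, 10); Column gets 10.
- c2 → Row plays A (best of 14, 7, 9, 6); Column gets 8.
- c3 → Row plays A (best of 10, 4, 7, 8); Column gets 5.
Maximizing over 10, 8, 5, Column chooses c1. Subgame-perfect outcome: (D, c1) with payoffs (10, 10).
Under simultaneous play:
Row's best replies: c1→D; c2→A; c3→A.
Column's best replies: A→c2; B→c3; C→c2; D→c3.
The unique mutual best reply is (A, c2), giving (14, 8).
Column's commitment gain: 10 − 8 = 2.

2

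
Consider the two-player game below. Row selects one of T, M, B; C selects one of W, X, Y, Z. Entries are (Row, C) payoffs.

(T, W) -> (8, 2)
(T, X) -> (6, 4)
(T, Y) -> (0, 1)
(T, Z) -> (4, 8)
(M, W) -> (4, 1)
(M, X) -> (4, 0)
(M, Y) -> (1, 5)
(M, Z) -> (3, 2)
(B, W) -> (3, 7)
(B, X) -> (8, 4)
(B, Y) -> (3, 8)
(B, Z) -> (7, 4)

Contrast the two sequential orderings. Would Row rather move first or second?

If Row leads: C's best replies are T→Z, M→Y, B→Y; Row's induced payoffs 4, 1, 3; outcome (T, Z), payoffs (4, 8).
If C leads: Row's best replies are W→T, X→B, Y→B, Z→B; C's induced payoffs 2, 4, 8, 4; outcome (B, Y), payoffs (3, 8).
Row gets 4 moving first and 3 moving second, so Row prefers to move first.

first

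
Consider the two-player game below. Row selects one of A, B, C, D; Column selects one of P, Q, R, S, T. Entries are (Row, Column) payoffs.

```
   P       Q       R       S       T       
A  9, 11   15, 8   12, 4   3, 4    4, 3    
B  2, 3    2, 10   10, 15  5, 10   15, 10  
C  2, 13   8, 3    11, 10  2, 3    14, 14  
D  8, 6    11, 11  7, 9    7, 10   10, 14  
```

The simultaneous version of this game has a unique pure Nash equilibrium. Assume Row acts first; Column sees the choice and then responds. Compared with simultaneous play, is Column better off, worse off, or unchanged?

Backward induction with Row moving first.
- A → Column plays P (best of 11, 8, 4, 4, 3); Row gets 9.
- B → Column plays R (best of 3, 10, 15, 10, 10); Row gets 10.
- C → Column plays T (best of 13, 3, 10, 3, 14); Row gets 14.
- D → Column plays T (best of 6, 11, 9, 10, 14); Row gets 10.
Maximizing over 9, 10, 14, 10, Row chooses C. Subgame-perfect outcome: (C, T) with payoffs (14, 14).
For the simultaneous game, intersect best replies.
Row's best replies: P→A; Q→A; R→A; S→D; T→B.
Column's best replies: A→P; B→R; C→T; D→T.
The unique mutual best reply is (A, P), giving (9, 11).
Column earns 14 sequentially versus 11 at the Nash outcome: better off.

better off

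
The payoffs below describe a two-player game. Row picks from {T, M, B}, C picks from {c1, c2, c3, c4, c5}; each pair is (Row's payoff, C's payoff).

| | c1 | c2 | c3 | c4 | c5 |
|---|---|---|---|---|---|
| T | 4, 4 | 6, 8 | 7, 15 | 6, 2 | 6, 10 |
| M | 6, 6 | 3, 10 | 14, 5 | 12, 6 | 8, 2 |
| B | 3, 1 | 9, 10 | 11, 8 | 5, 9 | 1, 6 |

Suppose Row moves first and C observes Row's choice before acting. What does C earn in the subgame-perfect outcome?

C best-responds to each possible Row move:
- T: BR = c3, leader payoff 7.
- M: BR = c2, leader payoff 3.
- B: BR = c2, leader payoff 9.
Maximizing over 7, 3, 9, Row chooses B. Subgame-perfect outcome: (B, c2) with payoffs (9, 10).

10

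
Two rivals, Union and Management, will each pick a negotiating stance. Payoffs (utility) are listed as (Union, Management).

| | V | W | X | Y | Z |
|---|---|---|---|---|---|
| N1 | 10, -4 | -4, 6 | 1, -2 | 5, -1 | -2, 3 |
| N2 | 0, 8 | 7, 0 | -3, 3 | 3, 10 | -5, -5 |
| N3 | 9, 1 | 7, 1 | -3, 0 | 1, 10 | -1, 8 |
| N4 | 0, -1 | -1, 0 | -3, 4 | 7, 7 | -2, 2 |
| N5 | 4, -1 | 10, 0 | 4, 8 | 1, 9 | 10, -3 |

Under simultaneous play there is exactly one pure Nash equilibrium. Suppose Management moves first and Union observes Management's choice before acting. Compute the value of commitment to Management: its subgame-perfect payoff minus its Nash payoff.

Union best-responds to each possible Management move:
- V: BR = N1, leader payoff -4.
- W: BR = N5, leader payoff 0.
- X: BR = N5, leader payoff 8.
- Y: BR = N4, leader payoff 7.
- Z: BR = N5, leader payoff -3.
Among -4, 0, 8, 7, -3, the best is 8 at X. Subgame-perfect outcome: (N5, X) with payoffs (4, 8).
Now find the simultaneous Nash equilibrium.
Union's best replies: V→N1; W→N5; X→N5; Y→N4; Z→N5.
Management's best replies: N1→W; N2→Y; N3→Y; N4→Y; N5→Y.
Only (N4, Y) has each player best-responding; Nash payoffs (7, 7).
Management's commitment gain: 8 − 7 = 1.

1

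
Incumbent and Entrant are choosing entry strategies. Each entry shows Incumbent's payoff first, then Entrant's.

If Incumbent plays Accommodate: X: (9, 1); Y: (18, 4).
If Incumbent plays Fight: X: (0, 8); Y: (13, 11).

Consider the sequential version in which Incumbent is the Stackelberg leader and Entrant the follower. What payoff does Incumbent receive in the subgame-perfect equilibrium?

18

Work backward from Entrant's decision.
- Accommodate → Entrant plays Y (best of 1, 4); Incumbent gets 18.
- Fight → Entrant plays Y (best of 8, 11); Incumbent gets 13.
Among 18, 13, the best is 18 at Accommodate. Subgame-perfect outcome: (Accommodate, Y) with payoffs (18, 4).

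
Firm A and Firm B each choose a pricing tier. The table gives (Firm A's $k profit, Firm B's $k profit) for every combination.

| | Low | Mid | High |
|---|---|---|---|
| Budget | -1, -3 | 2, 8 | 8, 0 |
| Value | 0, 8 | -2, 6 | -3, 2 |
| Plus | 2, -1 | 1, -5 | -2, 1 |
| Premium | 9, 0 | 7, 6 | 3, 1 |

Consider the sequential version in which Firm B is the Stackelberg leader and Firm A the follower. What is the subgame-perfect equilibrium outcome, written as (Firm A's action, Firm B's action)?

Work backward from Firm A's decision.
- Low: Firm A compares -1, 0, 2, 9 and picks Premium; Firm B would get 0.
- Mid: Firm A compares 2, -2, 1, 7 and picks Premium; Firm B would get 6.
- High: Firm A compares 8, -3, -2, 3 and picks Budget; Firm B would get 0.
Among 0, 6, 0, the best is 6 at Mid. Subgame-perfect outcome: (Premium, Mid) with payoffs (7, 6).

(Premium, Mid)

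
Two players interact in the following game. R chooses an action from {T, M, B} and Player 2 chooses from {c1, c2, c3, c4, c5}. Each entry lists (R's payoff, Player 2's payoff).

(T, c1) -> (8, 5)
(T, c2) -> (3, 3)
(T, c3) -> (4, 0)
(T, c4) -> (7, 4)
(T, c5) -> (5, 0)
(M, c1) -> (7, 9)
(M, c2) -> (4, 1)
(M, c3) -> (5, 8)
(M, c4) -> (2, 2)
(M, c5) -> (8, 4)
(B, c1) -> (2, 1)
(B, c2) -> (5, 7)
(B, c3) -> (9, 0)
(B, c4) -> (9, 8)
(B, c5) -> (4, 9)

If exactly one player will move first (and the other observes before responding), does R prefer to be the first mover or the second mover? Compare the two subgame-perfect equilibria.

second

If R leads: Player 2's best replies are T→c1, M→c1, B→c5; R's induced payoffs 8, 7, 4; outcome (T, c1), payoffs (8, 5).
If Player 2 leads: R's best replies are c1→T, c2→B, c3→B, c4→B, c5→M; Player 2's induced payoffs 5, 7, 0, 8, 4; outcome (B, c4), payoffs (9, 8).
R gets 8 moving first and 9 moving second, so R prefers to move second.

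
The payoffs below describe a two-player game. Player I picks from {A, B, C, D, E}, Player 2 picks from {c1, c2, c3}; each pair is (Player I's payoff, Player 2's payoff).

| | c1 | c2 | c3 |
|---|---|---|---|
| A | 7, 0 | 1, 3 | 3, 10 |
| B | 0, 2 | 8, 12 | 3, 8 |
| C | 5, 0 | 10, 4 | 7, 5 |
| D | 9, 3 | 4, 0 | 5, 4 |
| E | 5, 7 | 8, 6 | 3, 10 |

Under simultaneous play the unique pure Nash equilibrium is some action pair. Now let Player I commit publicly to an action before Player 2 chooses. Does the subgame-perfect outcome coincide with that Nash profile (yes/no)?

no

Player 2 best-responds to each possible Player I move:
- A: BR = c3, leader payoff 3.
- B: BR = c2, leader payoff 8.
- C: BR = c3, leader payoff 7.
- D: BR = c3, leader payoff 5.
- E: BR = c3, leader payoff 3.
Maximizing over 3, 8, 7, 5, 3, Player I chooses B. Subgame-perfect outcome: (B, c2) with payoffs (8, 12).
For the simultaneous game, intersect best replies.
Player I's best replies: c1→D; c2→C; c3→C.
Player 2's best replies: A→c3; B→c2; C→c3; D→c3; E→c3.
Only (C, c3) has each player best-responding; Nash payoffs (7, 5).
Sequential outcome (B, c2) differs from the Nash profile (C, c3).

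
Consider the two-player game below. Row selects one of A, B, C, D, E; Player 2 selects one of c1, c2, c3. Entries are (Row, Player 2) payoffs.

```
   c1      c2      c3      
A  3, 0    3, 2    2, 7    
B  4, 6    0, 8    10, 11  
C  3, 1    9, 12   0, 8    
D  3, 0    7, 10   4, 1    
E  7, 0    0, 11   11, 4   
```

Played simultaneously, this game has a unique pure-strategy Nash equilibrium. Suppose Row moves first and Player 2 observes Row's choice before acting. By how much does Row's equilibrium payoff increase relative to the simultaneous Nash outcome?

Solve by backward induction (Row leads).
- A: Player 2 compares 0, 2, 7 and picks c3; Row would get 2.
- B: Player 2 compares 6, 8, 11 and picks c3; Row would get 10.
- C: Player 2 compares 1, 12, 8 and picks c2; Row would get 9.
- D: Player 2 compares 0, 10, 1 and picks c2; Row would get 7.
- E: Player 2 compares 0, 11, 4 and picks c2; Row would get 0.
Among 2, 10, 9, 7, 0, the best is 10 at B. Subgame-perfect outcome: (B, c3) with payoffs (10, 11).
Under simultaneous play:
Row's best replies: c1→E; c2→C; c3→E.
Player 2's best replies: A→c3; B→c3; C→c2; D→c2; E→c2.
Only (C, c2) has each player best-responding; Nash payoffs (9, 12).
Row's commitment gain: 10 − 9 = 1.

1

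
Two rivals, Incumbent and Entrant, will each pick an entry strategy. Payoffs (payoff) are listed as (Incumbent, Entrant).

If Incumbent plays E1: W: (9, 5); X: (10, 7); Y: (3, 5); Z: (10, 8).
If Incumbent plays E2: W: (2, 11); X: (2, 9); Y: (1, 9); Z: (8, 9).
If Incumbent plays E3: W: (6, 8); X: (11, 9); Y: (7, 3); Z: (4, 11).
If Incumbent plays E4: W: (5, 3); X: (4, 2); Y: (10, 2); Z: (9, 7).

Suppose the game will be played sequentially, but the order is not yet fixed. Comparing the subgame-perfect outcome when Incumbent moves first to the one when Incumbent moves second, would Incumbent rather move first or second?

second

If Incumbent leads: Entrant's best replies are E1→Z, E2→W, E3→Z, E4→Z; Incumbent's induced payoffs 10, 2, 4, 9; outcome (E1, Z), payoffs (10, 8).
If Entrant leads: Incumbent's best replies are W→E1, X→E3, Y→E4, Z→E1; Entrant's induced payoffs 5, 9, 2, 8; outcome (E3, X), payoffs (11, 9).
Incumbent gets 10 moving first and 11 moving second, so Incumbent prefers to move second.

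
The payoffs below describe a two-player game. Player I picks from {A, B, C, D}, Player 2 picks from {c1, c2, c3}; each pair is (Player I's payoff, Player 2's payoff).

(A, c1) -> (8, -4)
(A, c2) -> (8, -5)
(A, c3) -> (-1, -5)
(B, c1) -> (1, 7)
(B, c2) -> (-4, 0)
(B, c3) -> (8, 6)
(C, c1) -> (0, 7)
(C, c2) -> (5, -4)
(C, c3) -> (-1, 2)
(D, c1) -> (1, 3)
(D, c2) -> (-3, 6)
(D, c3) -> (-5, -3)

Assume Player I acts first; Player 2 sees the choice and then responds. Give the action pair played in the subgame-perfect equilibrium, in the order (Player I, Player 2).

Backward induction with Player I moving first.
- A: BR = c1, leader payoff 8.
- B: BR = c1, leader payoff 1.
- C: BR = c1, leader payoff 0.
- D: BR = c2, leader payoff -3.
Maximizing over 8, 1, 0, -3, Player I chooses A. Subgame-perfect outcome: (A, c1) with payoffs (8, -4).

(A, c1)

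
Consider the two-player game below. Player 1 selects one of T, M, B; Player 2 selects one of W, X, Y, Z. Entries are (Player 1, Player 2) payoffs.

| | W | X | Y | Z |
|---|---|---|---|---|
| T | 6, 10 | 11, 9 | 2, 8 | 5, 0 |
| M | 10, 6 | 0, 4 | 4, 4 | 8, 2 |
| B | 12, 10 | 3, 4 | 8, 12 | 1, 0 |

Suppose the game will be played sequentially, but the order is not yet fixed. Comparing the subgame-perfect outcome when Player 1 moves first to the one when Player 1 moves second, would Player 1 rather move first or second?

If Player 1 leads: Player 2's best replies are T→W, M→W, B→Y; Player 1's induced payoffs 6, 10, 8; outcome (M, W), payoffs (10, 6).
If Player 2 leads: Player 1's best replies are W→B, X→T, Y→B, Z→M; Player 2's induced payoffs 10, 9, 12, 2; outcome (B, Y), payoffs (8, 12).
Player 1 gets 10 moving first and 8 moving second, so Player 1 prefers to move first.

first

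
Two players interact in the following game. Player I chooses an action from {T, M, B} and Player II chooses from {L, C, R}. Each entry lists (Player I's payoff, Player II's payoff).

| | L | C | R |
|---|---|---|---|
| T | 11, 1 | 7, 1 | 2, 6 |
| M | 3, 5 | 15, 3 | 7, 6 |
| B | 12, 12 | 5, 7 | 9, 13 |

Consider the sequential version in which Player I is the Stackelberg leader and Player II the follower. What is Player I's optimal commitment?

Work backward from Player II's decision.
- T: Player II compares 1, 1, 6 and picks R; Player I would get 2.
- M: Player II compares 5, 3, 6 and picks R; Player I would get 7.
- B: Player II compares 12, 7, 13 and picks R; Player I would get 9.
Player I's induced payoffs are 2, 7, 9, so Player I commits to B. Subgame-perfect outcome: (B, R) with payoffs (9, 13).

B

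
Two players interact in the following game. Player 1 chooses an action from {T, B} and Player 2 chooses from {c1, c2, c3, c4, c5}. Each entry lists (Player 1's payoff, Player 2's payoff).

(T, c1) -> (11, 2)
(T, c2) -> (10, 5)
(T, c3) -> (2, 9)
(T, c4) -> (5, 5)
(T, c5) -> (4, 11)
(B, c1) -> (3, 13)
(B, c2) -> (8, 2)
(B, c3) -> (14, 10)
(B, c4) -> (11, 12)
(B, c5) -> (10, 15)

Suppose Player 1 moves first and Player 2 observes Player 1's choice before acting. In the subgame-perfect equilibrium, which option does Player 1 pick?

B

Work backward from Player 2's decision.
- T: BR = c5, leader payoff 4.
- B: BR = c5, leader payoff 10.
Player 1's induced payoffs are 4, 10, so Player 1 commits to B. Subgame-perfect outcome: (B, c5) with payoffs (10, 15).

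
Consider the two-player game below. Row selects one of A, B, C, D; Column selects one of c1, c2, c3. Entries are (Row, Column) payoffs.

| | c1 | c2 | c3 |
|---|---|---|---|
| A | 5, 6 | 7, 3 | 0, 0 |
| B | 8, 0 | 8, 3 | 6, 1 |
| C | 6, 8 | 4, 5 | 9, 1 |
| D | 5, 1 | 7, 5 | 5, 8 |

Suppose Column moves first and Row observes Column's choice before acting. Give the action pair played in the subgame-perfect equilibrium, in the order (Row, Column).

(B, c2)

Backward induction with Column moving first.
- c1: Row compares 5, 8, 6, 5 and picks B; Column would get 0.
- c2: Row compares 7, 8, 4, 7 and picks B; Column would get 3.
- c3: Row compares 0, 6, 9, 5 and picks C; Column would get 1.
Maximizing over 0, 3, 1, Column chooses c2. Subgame-perfect outcome: (B, c2) with payoffs (8, 3).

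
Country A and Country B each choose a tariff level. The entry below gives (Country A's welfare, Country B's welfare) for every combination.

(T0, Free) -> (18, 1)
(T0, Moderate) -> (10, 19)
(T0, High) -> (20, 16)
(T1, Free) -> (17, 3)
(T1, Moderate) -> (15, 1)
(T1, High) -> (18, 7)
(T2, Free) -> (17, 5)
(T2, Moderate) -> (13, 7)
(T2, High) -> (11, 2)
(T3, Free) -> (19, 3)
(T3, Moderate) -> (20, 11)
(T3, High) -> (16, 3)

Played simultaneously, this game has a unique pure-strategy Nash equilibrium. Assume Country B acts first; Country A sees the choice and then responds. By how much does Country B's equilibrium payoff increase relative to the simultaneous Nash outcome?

Backward induction with Country B moving first.
- Free: BR = T3, leader payoff 3.
- Moderate: BR = T3, leader payoff 11.
- High: BR = T0, leader payoff 16.
Among 3, 11, 16, the best is 16 at High. Subgame-perfect outcome: (T0, High) with payoffs (20, 16).
Under simultaneous play:
Country A's best replies: Free→T3; Moderate→T3; High→T0.
Country B's best replies: T0→Moderate; T1→High; T2→Moderate; T3→Moderate.
Only (T3, Moderate) has each player best-responding; Nash payoffs (20, 11).
Country B's commitment gain: 16 − 11 = 5.

5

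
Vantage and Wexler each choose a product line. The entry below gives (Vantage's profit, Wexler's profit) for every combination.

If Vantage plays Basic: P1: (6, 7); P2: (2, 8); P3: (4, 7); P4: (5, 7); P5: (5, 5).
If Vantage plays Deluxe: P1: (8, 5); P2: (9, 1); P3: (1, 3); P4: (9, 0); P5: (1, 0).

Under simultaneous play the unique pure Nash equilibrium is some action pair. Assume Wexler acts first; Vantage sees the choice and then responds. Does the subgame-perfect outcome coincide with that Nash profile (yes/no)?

no

Work backward from Vantage's decision.
- P1: BR = Deluxe, leader payoff 5.
- P2: BR = Deluxe, leader payoff 1.
- P3: BR = Basic, leader payoff 7.
- P4: BR = Deluxe, leader payoff 0.
- P5: BR = Basic, leader payoff 5.
Among 5, 1, 7, 0, 5, the best is 7 at P3. Subgame-perfect outcome: (Basic, P3) with payoffs (4, 7).
Now find the simultaneous Nash equilibrium.
Vantage's best replies: P1→Deluxe; P2→Deluxe; P3→Basic; P4→Deluxe; P5→Basic.
Wexler's best replies: Basic→P2; Deluxe→P1.
The unique mutual best reply is (Deluxe, P1), giving (8, 5).
Sequential outcome (Basic, P3) differs from the Nash profile (Deluxe, P1).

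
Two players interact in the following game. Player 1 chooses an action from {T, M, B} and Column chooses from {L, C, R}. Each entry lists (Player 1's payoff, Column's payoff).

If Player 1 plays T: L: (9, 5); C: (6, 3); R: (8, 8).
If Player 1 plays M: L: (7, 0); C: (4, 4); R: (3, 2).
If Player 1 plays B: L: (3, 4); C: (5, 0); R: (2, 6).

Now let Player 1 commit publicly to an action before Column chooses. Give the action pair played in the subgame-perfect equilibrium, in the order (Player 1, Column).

Backward induction with Player 1 moving first.
- T → Column plays R (best of 5, 3, 8); Player 1 gets 8.
- M → Column plays C (best of 0, 4, 2); Player 1 gets 4.
- B → Column plays R (best of 4, 0, 6); Player 1 gets 2.
Maximizing over 8, 4, 2, Player 1 chooses T. Subgame-perfect outcome: (T, R) with payoffs (8, 8).

(T, R)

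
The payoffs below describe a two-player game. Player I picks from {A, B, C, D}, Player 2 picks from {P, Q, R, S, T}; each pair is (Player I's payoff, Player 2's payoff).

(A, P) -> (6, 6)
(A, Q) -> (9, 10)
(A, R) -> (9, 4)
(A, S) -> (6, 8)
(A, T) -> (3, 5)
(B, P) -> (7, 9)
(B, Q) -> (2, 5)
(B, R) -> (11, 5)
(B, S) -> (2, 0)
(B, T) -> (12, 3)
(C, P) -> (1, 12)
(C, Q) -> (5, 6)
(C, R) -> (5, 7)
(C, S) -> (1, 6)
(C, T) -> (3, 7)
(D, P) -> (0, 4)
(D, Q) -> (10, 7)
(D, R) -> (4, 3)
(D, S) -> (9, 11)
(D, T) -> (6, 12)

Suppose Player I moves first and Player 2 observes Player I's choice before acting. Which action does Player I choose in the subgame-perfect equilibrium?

Solve by backward induction (Player I leads).
- A: BR = Q, leader payoff 9.
- B: BR = P, leader payoff 7.
- C: BR = P, leader payoff 1.
- D: BR = T, leader payoff 6.
Maximizing over 9, 7, 1, 6, Player I chooses A. Subgame-perfect outcome: (A, Q) with payoffs (9, 10).

A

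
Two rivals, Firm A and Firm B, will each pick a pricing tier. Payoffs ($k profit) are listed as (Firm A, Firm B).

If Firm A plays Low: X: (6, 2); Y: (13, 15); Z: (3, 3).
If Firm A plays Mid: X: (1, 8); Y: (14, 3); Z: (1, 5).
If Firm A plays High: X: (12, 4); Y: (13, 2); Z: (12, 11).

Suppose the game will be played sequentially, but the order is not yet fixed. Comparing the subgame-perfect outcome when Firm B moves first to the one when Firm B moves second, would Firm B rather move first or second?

If Firm A leads: Firm B's best replies are Low→Y, Mid→X, High→Z; Firm A's induced payoffs 13, 1, 12; outcome (Low, Y), payoffs (13, 15).
If Firm B leads: Firm A's best replies are X→High, Y→Mid, Z→High; Firm B's induced payoffs 4, 3, 11; outcome (High, Z), payoffs (12, 11).
Firm B gets 11 moving first and 15 moving second, so Firm B prefers to move second.

second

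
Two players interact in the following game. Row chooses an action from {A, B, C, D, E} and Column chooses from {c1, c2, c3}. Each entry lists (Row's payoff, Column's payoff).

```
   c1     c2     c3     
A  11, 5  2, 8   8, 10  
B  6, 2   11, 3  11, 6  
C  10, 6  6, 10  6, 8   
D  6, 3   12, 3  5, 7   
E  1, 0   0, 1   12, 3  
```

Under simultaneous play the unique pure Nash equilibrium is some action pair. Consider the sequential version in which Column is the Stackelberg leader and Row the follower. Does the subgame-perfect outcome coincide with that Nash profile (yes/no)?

no

Work backward from Row's decision.
- c1: BR = A, leader payoff 5.
- c2: BR = D, leader payoff 3.
- c3: BR = E, leader payoff 3.
Among 5, 3, 3, the best is 5 at c1. Subgame-perfect outcome: (A, c1) with payoffs (11, 5).
For the simultaneous game, intersect best replies.
Row's best replies: c1→A; c2→D; c3→E.
Column's best replies: A→c3; B→c3; C→c2; D→c3; E→c3.
Only (E, c3) has each player best-responding; Nash payoffs (12, 3).
Sequential outcome (A, c1) differs from the Nash profile (E, c3).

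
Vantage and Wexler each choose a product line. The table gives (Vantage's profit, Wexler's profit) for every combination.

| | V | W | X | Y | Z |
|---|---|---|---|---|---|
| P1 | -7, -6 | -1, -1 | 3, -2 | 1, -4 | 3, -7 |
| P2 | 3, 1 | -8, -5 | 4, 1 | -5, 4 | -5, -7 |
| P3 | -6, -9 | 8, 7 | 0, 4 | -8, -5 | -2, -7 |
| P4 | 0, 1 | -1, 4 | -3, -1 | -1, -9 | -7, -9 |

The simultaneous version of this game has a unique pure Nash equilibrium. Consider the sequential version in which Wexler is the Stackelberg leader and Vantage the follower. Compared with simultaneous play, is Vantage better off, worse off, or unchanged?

Backward induction with Wexler moving first.
- V: BR = P2, leader payoff 1.
- W: BR = P3, leader payoff 7.
- X: BR = P2, leader payoff 1.
- Y: BR = P1, leader payoff -4.
- Z: BR = P1, leader payoff -7.
Maximizing over 1, 7, 1, -4, -7, Wexler chooses W. Subgame-perfect outcome: (P3, W) with payoffs (8, 7).
Under simultaneous play:
Vantage's best replies: V→P2; W→P3; X→P2; Y→P1; Z→P1.
Wexler's best replies: P1→W; P2→Y; P3→W; P4→W.
The unique mutual best reply is (P3, W), giving (8, 7).
Vantage earns 8 sequentially versus 8 at the Nash outcome: unchanged.

unchanged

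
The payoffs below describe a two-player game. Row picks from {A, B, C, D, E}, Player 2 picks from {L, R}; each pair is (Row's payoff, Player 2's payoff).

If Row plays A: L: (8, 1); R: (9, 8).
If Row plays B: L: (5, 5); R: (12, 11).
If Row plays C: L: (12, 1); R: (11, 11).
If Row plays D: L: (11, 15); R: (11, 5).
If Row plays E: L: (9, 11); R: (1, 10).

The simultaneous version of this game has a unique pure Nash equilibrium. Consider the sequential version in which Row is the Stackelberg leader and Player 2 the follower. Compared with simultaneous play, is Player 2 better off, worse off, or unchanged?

Work backward from Player 2's decision.
- A → Player 2 plays R (best of 1, 8); Row gets 9.
- B → Player 2 plays R (best of 5, 11); Row gets 12.
- C → Player 2 plays R (best of 1, 11); Row gets 11.
- D → Player 2 plays L (best of 15, 5); Row gets 11.
- E → Player 2 plays L (best of 11, 10); Row gets 9.
Among 9, 12, 11, 11, 9, the best is 12 at B. Subgame-perfect outcome: (B, R) with payoffs (12, 11).
Now find the simultaneous Nash equilibrium.
Row's best replies: L→C; R→B.
Player 2's best replies: A→R; B→R; C→R; D→L; E→L.
The unique mutual best reply is (B, R), giving (12, 11).
Player 2 earns 11 sequentially versus 11 at the Nash outcome: unchanged.

unchanged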